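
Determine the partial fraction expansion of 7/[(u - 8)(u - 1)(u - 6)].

Using cover-up method: α = 1/2, β = 1/5, γ = -7/10
Result: (1/2)/(u - 8) + (1/5)/(u - 1) - (7/10)/(u - 6)


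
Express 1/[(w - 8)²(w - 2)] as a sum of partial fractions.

Cover-up at w=2: R = 1/(2 - 8)² = 1/36. Cover-up at w=8: Q = 1/(8 - 2) = 1/6. Comparing w² coeff: P = -R = -1/36
Result: (-1/36)/(w - 8) + (1/6)/(w - 8)² + (1/36)/(w - 2)


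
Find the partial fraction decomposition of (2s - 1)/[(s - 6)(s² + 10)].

At s=6: P = (2·6 - 1)/(6² + 10) = 11/46. Q = -P = -11/46, R = 2 - 6·P = 13/23
Result: (11/46)/(s - 6) - ((11/46)s - 13/23)/(s² + 10)


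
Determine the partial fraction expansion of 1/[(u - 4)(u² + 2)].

Cover-up at u = 4: A = 1/(4² + 2) = 1/18. Then B = -A = -1/18, C = -A·(0 + 4) = -2/9
Result: (1/18)/(u - 4) - ((1/18)u + 2/9)/(u² + 2)


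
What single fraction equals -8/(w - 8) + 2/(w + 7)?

Common denominator (w - 8)(w + 7). Numerator: -8(w + 7) + 2(w - 8) = (-8w - 56) + (2w - 16) = -6w - 72
Result: (-6w - 72)/[(w - 8)(w + 7)]


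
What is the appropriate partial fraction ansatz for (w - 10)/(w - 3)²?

Repeated linear factor: A/(w - 3) + B/(w - 3)²


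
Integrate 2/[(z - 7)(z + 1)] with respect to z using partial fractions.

Decompose: 2/[(z - 7)(z + 1)] = (1/4)/(z - 7) - (1/4)/(z + 1). Integrate each term: (1/4) ln|(z - 7)| - (1/4) ln|(z + 1)| + C


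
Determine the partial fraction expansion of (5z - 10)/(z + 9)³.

(5z - 10) = P(z + 9)² + Q(z + 9) + R. At z = -9: R = 5·(-9) - 10 = -55. Coefficients: P = 0, Q = 5
Result: 5/(z + 9)² - 55/(z + 9)³


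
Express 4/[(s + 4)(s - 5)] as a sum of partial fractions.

4/(s + 4)(s - 5) = P/(s + 4) + Q/(s - 5). P = 4/(-4 - 5) = -4/9, Q = 4/(5 + 4) = 4/9
Result: (-4/9)/(s + 4) + (4/9)/(s - 5)


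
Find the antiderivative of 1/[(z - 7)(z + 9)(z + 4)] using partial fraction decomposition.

Cover-up: A = 1/176, B = 1/80, C = -1/55. Decomposition: (1/176)/(z - 7) + (1/80)/(z + 9) - (1/55)/(z + 4). Integrate each term: (1/176) ln|(z - 7)| + (1/80) ln|(z + 9)| - (1/55) ln|(z + 4)| + C


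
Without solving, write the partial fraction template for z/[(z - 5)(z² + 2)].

Linear + irreducible quadratic: P/(z - 5) + (Qz + R)/(z² + 2)


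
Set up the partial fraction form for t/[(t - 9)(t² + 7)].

Linear + irreducible quadratic: A/(t - 9) + (Bt + C)/(t² + 7)


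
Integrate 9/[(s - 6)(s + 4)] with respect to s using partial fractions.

Decompose: 9/[(s - 6)(s + 4)] = (9/10)/(s - 6) - (9/10)/(s + 4). Integrate each term: (9/10) ln|(s - 6)| - (9/10) ln|(s + 4)| + C


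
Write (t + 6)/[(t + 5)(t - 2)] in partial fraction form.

At t=-5: α = (1·(-5) + 6)/(-5 - 2) = -1/7. At t=2: β = (1·2 + 6)/(2 + 5) = 8/7
Result: (-1/7)/(t + 5) + (8/7)/(t - 2)


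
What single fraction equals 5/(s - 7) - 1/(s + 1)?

Common denominator (s - 7)(s + 1). Numerator: 5(s + 1) - 1(s - 7) = (5s + 5) - (s - 7) = 4s + 12
Result: (4s + 12)/[(s - 7)(s + 1)]


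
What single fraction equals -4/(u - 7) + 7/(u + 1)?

Common denominator (u - 7)(u + 1). Numerator: -4(u + 1) + 7(u - 7) = (-4u - 4) + (7u - 49) = 3u - 53
Result: (3u - 53)/[(u - 7)(u + 1)]


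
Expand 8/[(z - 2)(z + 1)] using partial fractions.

8/(z - 2)(z + 1) = P/(z - 2) + Q/(z + 1). P = 8/(2 + 1) = 8/3, Q = 8/(-1 - 2) = -8/3
Result: (8/3)/(z - 2) - (8/3)/(z + 1)


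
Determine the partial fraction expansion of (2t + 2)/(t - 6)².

(2t + 2) = P(t - 6) + Q. At t = 6: Q = 2·6 + 2 = 14. Coeff of t: P = 2
Result: 2/(t - 6) + 14/(t - 6)²


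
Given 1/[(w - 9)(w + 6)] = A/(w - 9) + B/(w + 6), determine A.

Cover-up at w = 9: A = 1/(9 + 6) = 1/15


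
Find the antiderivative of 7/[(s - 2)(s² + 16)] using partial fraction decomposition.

Cover-up at s=2: A = 7/(2²+16) = 7/20. Coeff matching: B = -7/20, C = -7/10. Decomposition: (7/20)/(s - 2) - ((7/20)s + 7/10)/(s² + 16). Integrate: linear → ln, quadratic → (1/2)ln + arctan: (7/20) ln|(s - 2)| - (7/40) ln(s² + 16) - (7/40) arctan(s/4) + C


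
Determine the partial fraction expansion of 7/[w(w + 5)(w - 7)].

Using cover-up method: α = -1/5, β = 7/60, γ = 1/12
Result: (-1/5)/w + (7/60)/(w + 5) + (1/12)/(w - 7)


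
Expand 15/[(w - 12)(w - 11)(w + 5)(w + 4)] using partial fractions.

Using Heaviside cover-up: (15/272)/(w - 12) - (1/16)/(w - 11) - (15/272)/(w + 5) + (1/16)/(w + 4)


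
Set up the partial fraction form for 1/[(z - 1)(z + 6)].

Distinct linear factors: α/(z - 1) + β/(z + 6)


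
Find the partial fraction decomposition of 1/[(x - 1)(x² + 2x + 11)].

Cover-up at x = 1: P = 1/(1² + 2·1 + 11) = 1/14. Then Q = -P = -1/14, R = -P·(2 + 1) = -3/14
Result: (1/14)/(x - 1) - ((1/14)x + 3/14)/(x² + 2x + 11)


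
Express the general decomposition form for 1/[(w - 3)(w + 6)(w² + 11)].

Two linear + quadratic: P/(w - 3) + Q/(w + 6) + (Rw + S)/(w² + 11)


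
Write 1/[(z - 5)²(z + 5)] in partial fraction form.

Cover-up at z=-5: γ = 1/(-5 - 5)² = 1/100. Cover-up at z=5: β = 1/(5 + 5) = 1/10. Comparing z² coeff: α = -γ = -1/100
Result: (-1/100)/(z - 5) + (1/10)/(z - 5)² + (1/100)/(z + 5)


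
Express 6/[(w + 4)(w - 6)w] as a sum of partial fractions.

Using cover-up method: α = 3/20, β = 1/10, γ = -1/4
Result: (3/20)/(w + 4) + (1/10)/(w - 6) - (1/4)/w


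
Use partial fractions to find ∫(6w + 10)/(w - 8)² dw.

Decompose: P = 6, Q = 6·8 + 10 = 58, so (6w + 10)/(w - 8)² = 6/(w - 8) + 58/(w - 8)². Integrate: ∫ P/(w - 8) dw = 6 ln|(w - 8)|; ∫ Q/(w - 8)² dw = -58/(w - 8). Sum: 6 ln|(w - 8)| - 58/(w - 8) + C


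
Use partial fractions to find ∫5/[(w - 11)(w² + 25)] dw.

Cover-up at w=11: P = 5/(11²+25) = 5/146. Coeff matching: Q = -5/146, R = -55/146. Decomposition: (5/146)/(w - 11) - ((5/146)w + 55/146)/(w² + 25). Integrate: linear → ln, quadratic → (1/2)ln + arctan: (5/146) ln|(w - 11)| - (5/292) ln(w² + 25) - (11/146) arctan(w/5) + C


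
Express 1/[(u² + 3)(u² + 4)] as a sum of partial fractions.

Coefficient matching gives α = γ = 0, β = 1/(4-3) = 1, δ = -β = -1
Result: 1/(u² + 3) - 1/(u² + 4)


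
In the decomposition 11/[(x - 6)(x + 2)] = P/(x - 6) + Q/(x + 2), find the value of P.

Cover-up at x = 6: P = 11/(6 + 2) = 11/8


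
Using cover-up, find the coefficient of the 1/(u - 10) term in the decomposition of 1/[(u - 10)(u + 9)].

Cover (u - 10), set u=10: 1/((u + 9) at u=10) = 1/(19) = 1/19


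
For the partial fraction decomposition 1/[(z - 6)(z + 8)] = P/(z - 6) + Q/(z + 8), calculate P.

Cover-up at z = 6: P = 1/(6 + 8) = 1/14


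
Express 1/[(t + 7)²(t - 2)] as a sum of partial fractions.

Cover-up at t=2: C = 1/(2 + 7)² = 1/81. Cover-up at t=-7: B = 1/(-7 - 2) = -1/9. Comparing t² coeff: A = -C = -1/81
Result: (-1/81)/(t + 7) - (1/9)/(t + 7)² + (1/81)/(t - 2)


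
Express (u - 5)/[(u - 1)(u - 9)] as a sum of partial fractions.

At u=1: α = (1·1 - 5)/(1 - 9) = 1/2. At u=9: β = (1·9 - 5)/(9 - 1) = 1/2
Result: (1/2)/(u - 1) + (1/2)/(u - 9)


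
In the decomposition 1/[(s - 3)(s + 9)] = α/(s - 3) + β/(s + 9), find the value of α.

Cover-up at s = 3: α = 1/(3 + 9) = 1/12


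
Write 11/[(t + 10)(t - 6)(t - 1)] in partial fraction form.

Using cover-up method: α = 1/16, β = 11/80, γ = -1/5
Result: (1/16)/(t + 10) + (11/80)/(t - 6) - (1/5)/(t - 1)


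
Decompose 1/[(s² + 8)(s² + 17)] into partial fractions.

Coefficient matching gives A = C = 0, B = 1/(17-8) = 1/9, D = -B = -1/9
Result: (1/9)/(s² + 8) - (1/9)/(s² + 17)


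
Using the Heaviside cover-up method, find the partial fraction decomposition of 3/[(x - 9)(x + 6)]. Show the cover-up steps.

Cover (x - 9): set x=9, get P = 3/(9 + 6) = 1/5. Cover (x + 6): set x=-6, get Q = 3/(-6 - 9) = -1/5.
Result: (1/5)/(x - 9) - (1/5)/(x + 6)


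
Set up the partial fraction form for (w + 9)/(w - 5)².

Repeated linear factor: P/(w - 5) + Q/(w - 5)²


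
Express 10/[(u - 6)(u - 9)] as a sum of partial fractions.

10/(u - 6)(u - 9) = P/(u - 6) + Q/(u - 9). P = 10/(6 - 9) = -10/3, Q = 10/(9 - 6) = 10/3
Result: (-10/3)/(u - 6) + (10/3)/(u - 9)


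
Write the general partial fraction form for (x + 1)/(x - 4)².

Repeated linear factor: α/(x - 4) + β/(x - 4)²


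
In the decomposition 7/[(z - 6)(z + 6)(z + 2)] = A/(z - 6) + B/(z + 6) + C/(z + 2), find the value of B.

Cover-up at z = -6: B = 7/[(-6 - 6)(-6 + 2)] = 7/[(-12)(-4)] = 7/48


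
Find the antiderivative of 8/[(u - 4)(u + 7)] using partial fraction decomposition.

Decompose: 8/[(u - 4)(u + 7)] = (8/11)/(u - 4) - (8/11)/(u + 7). Integrate each term: (8/11) ln|(u - 4)| - (8/11) ln|(u + 7)| + C


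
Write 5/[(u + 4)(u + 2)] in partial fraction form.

5/(u + 4)(u + 2) = A/(u + 4) + B/(u + 2). A = 5/(-4 + 2) = -5/2, B = 5/(-2 + 4) = 5/2
Result: (-5/2)/(u + 4) + (5/2)/(u + 2)


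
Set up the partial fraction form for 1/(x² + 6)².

Repeated quadratic factor: (αx + β)/(x² + 6) + (γx + δ)/(x² + 6)²


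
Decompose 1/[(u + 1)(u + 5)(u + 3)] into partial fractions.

Using cover-up method: A = 1/8, B = 1/8, C = -1/4
Result: (1/8)/(u + 1) + (1/8)/(u + 5) - (1/4)/(u + 3)


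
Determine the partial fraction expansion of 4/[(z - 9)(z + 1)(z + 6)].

Using cover-up method: α = 2/75, β = -2/25, γ = 4/75
Result: (2/75)/(z - 9) - (2/25)/(z + 1) + (4/75)/(z + 6)


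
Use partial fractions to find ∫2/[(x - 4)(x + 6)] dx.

Decompose: 2/[(x - 4)(x + 6)] = (1/5)/(x - 4) - (1/5)/(x + 6). Integrate each term: (1/5) ln|(x - 4)| - (1/5) ln|(x + 6)| + C


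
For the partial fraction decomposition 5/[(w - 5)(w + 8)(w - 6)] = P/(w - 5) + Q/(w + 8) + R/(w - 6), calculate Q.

Cover-up at w = -8: Q = 5/[(-8 - 5)(-8 - 6)] = 5/[(-13)(-14)] = 5/182


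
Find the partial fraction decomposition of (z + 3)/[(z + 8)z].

At z=-8: A = (1·(-8) + 3)/(-8 - 0) = 5/8. At z=0: B = (1·0 + 3)/(0 + 8) = 3/8
Result: (5/8)/(z + 8) + (3/8)/z


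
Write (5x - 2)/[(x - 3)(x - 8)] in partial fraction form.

At x=3: A = (5·3 - 2)/(3 - 8) = -13/5. At x=8: B = (5·8 - 2)/(8 - 3) = 38/5
Result: (-13/5)/(x - 3) + (38/5)/(x - 8)


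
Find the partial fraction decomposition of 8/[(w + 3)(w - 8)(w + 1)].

Using cover-up method: A = 4/11, B = 8/99, C = -4/9
Result: (4/11)/(w + 3) + (8/99)/(w - 8) - (4/9)/(w + 1)


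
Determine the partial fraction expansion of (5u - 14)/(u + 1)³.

(5u - 14) = α(u + 1)² + β(u + 1) + γ. At u = -1: γ = 5·(-1) - 14 = -19. Coefficients: α = 0, β = 5
Result: 5/(u + 1)² - 19/(u + 1)³


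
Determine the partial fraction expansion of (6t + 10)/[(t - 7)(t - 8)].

At t=7: A = (6·7 + 10)/(7 - 8) = -52. At t=8: B = (6·8 + 10)/(8 - 7) = 58
Result: -52/(t - 7) + 58/(t - 8)


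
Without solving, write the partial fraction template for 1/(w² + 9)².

Repeated quadratic factor: (Aw + B)/(w² + 9) + (Cw + D)/(w² + 9)²


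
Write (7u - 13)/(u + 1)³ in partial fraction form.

(7u - 13) = α(u + 1)² + β(u + 1) + γ. At u = -1: γ = 7·(-1) - 13 = -20. Coefficients: α = 0, β = 7
Result: 7/(u + 1)² - 20/(u + 1)³


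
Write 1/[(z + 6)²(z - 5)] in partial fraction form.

Cover-up at z=5: γ = 1/(5 + 6)² = 1/121. Cover-up at z=-6: β = 1/(-6 - 5) = -1/11. Comparing z² coeff: α = -γ = -1/121
Result: (-1/121)/(z + 6) - (1/11)/(z + 6)² + (1/121)/(z - 5)


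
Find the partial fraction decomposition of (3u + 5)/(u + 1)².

(3u + 5) = P(u + 1) + Q. At u = -1: Q = 3·(-1) + 5 = 2. Coeff of u: P = 3
Result: 3/(u + 1) + 2/(u + 1)²


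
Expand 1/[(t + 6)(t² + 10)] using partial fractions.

Cover-up at t = -6: A = 1/((-6)² + 10) = 1/46. Then B = -A = -1/46, C = -A·(0 - 6) = 3/23
Result: (1/46)/(t + 6) - ((1/46)t - 3/23)/(t² + 10)


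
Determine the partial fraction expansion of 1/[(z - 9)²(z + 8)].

Cover-up at z=-8: R = 1/(-8 - 9)² = 1/289. Cover-up at z=9: Q = 1/(9 + 8) = 1/17. Comparing z² coeff: P = -R = -1/289
Result: (-1/289)/(z - 9) + (1/17)/(z - 9)² + (1/289)/(z + 8)


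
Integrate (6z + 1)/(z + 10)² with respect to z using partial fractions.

Decompose: P = 6, Q = 6·(-10) + 1 = -59, so (6z + 1)/(z + 10)² = 6/(z + 10) - 59/(z + 10)². Integrate: ∫ P/(z + 10) dz = 6 ln|(z + 10)|; ∫ Q/(z + 10)² dz = 59/(z + 10). Sum: 6 ln|(z + 10)| + 59/(z + 10) + C


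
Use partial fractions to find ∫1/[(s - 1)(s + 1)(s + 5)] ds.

Cover-up: A = 1/12, B = -1/8, C = 1/24. Decomposition: (1/12)/(s - 1) - (1/8)/(s + 1) + (1/24)/(s + 5). Integrate each term: (1/12) ln|(s - 1)| - (1/8) ln|(s + 1)| + (1/24) ln|(s + 5)| + C


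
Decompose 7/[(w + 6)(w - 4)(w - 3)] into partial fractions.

Using cover-up method: P = 7/90, Q = 7/10, R = -7/9
Result: (7/90)/(w + 6) + (7/10)/(w - 4) - (7/9)/(w - 3)


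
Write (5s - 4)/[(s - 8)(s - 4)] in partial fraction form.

At s=8: α = (5·8 - 4)/(8 - 4) = 9. At s=4: β = (5·4 - 4)/(4 - 8) = -4
Result: 9/(s - 8) - 4/(s - 4)


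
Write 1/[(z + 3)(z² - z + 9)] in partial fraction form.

Cover-up at z = -3: P = 1/((-3)² - 1·(-3) + 9) = 1/21. Then Q = -P = -1/21, R = -P·(-1 - 3) = 4/21
Result: (1/21)/(z + 3) - ((1/21)z - 4/21)/(z² - z + 9)


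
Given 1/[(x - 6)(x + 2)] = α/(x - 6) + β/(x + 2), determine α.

Cover-up at x = 6: α = 1/(6 + 2) = 1/8


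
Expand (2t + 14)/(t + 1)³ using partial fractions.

(2t + 14) = A(t + 1)² + B(t + 1) + C. At t = -1: C = 2·(-1) + 14 = 12. Coefficients: A = 0, B = 2
Result: 2/(t + 1)² + 12/(t + 1)³


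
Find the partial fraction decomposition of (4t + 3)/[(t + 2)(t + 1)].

At t=-2: P = (4·(-2) + 3)/(-2 + 1) = 5. At t=-1: Q = (4·(-1) + 3)/(-1 + 2) = -1
Result: 5/(t + 2) - 1/(t + 1)


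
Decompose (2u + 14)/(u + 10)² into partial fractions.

(2u + 14) = α(u + 10) + β. At u = -10: β = 2·(-10) + 14 = -6. Coeff of u: α = 2
Result: 2/(u + 10) - 6/(u + 10)²


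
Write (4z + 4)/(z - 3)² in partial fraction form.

(4z + 4) = A(z - 3) + B. At z = 3: B = 4·3 + 4 = 16. Coeff of z: A = 4
Result: 4/(z - 3) + 16/(z - 3)²


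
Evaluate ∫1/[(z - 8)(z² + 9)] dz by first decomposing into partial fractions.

Cover-up at z=8: α = 1/(8²+9) = 1/73. Coeff matching: β = -1/73, γ = -8/73. Decomposition: (1/73)/(z - 8) - ((1/73)z + 8/73)/(z² + 9). Integrate: linear → ln, quadratic → (1/2)ln + arctan: (1/73) ln|(z - 8)| - (1/146) ln(z² + 9) - (8/219) arctan(z/3) + C


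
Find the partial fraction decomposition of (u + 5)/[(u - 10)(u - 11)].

At u=10: α = (1·10 + 5)/(10 - 11) = -15. At u=11: β = (1·11 + 5)/(11 - 10) = 16
Result: -15/(u - 10) + 16/(u - 11)


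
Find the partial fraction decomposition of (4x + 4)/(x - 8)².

(4x + 4) = P(x - 8) + Q. At x = 8: Q = 4·8 + 4 = 36. Coeff of x: P = 4
Result: 4/(x - 8) + 36/(x - 8)²


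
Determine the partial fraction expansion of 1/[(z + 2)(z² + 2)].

Cover-up at z = -2: α = 1/((-2)² + 2) = 1/6. Then β = -α = -1/6, γ = -α·(0 - 2) = 1/3
Result: (1/6)/(z + 2) - ((1/6)z - 1/3)/(z² + 2)


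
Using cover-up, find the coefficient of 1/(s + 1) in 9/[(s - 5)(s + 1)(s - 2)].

Cover (s + 1), set s=-1: 9/[(-1 - 5)(-1 - 2)] = 1/2


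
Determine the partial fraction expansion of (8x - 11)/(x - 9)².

(8x - 11) = α(x - 9) + β. At x = 9: β = 8·9 - 11 = 61. Coeff of x: α = 8
Result: 8/(x - 9) + 61/(x - 9)²


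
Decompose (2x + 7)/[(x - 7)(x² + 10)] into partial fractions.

At x=7: A = (2·7 + 7)/(7² + 10) = 21/59. B = -A = -21/59, C = 2 - 7·A = -29/59
Result: (21/59)/(x - 7) - ((21/59)x + 29/59)/(x² + 10)


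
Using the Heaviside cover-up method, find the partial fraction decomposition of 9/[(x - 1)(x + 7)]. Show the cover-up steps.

Cover (x - 1): set x=1, get α = 9/(1 + 7) = 9/8. Cover (x + 7): set x=-7, get β = 9/(-7 - 1) = -9/8.
Result: (9/8)/(x - 1) - (9/8)/(x + 7)


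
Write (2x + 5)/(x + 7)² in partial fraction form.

(2x + 5) = A(x + 7) + B. At x = -7: B = 2·(-7) + 5 = -9. Coeff of x: A = 2
Result: 2/(x + 7) - 9/(x + 7)²


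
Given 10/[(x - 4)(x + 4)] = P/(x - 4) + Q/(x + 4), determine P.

Cover-up at x = 4: P = 10/(4 + 4) = 10/8 = 5/4


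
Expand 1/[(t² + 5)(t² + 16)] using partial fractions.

Coefficient matching gives A = C = 0, B = 1/(16-5) = 1/11, D = -B = -1/11
Result: (1/11)/(t² + 5) - (1/11)/(t² + 16)


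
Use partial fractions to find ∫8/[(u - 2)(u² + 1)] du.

Cover-up at u=2: α = 8/(2²+1) = 8/5. Coeff matching: β = -8/5, γ = -16/5. Decomposition: (8/5)/(u - 2) - ((8/5)u + 16/5)/(u² + 1). Integrate: linear → ln, quadratic → (1/2)ln + arctan: (8/5) ln|(u - 2)| - (4/5) ln(u² + 1) - (16/5) arctan(u) + C


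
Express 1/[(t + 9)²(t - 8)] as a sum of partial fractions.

Cover-up at t=8: C = 1/(8 + 9)² = 1/289. Cover-up at t=-9: B = 1/(-9 - 8) = -1/17. Comparing t² coeff: A = -C = -1/289
Result: (-1/289)/(t + 9) - (1/17)/(t + 9)² + (1/289)/(t - 8)


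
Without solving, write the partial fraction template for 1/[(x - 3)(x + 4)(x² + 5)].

Two linear + quadratic: P/(x - 3) + Q/(x + 4) + (Rx + S)/(x² + 5)


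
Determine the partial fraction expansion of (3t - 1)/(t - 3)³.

(3t - 1) = P(t - 3)² + Q(t - 3) + R. At t = 3: R = 3·3 - 1 = 8. Coefficients: P = 0, Q = 3
Result: 3/(t - 3)² + 8/(t - 3)³


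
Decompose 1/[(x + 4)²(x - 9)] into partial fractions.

Cover-up at x=9: C = 1/(9 + 4)² = 1/169. Cover-up at x=-4: B = 1/(-4 - 9) = -1/13. Comparing x² coeff: A = -C = -1/169
Result: (-1/169)/(x + 4) - (1/13)/(x + 4)² + (1/169)/(x - 9)


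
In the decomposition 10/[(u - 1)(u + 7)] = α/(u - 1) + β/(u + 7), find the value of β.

Cover-up at u = -7: β = 10/(-7 - 1) = -10/8 = -5/4


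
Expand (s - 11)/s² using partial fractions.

(s - 11) = αs + β. At s = 0: β = 1·0 - 11 = -11. Coeff of s: α = 1
Result: 1/s - 11/s²


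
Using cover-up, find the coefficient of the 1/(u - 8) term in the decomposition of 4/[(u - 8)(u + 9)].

Cover (u - 8), set u=8: 4/((u + 9) at u=8) = 4/(17) = 4/17


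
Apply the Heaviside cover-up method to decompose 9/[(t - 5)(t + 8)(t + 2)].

Cover (t - 5), t=5: α = 9/[(5 + 8)(5 + 2)] = 9/91. Cover (t + 8), t=-8: β = 9/[(-8 - 5)(-8 + 2)] = 3/26. Cover (t + 2), t=-2: γ = 9/[(-2 - 5)(-2 + 8)] = -3/14.
Result: (9/91)/(t - 5) + (3/26)/(t + 8) - (3/14)/(t + 2)


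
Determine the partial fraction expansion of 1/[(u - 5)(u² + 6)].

Cover-up at u = 5: A = 1/(5² + 6) = 1/31. Then B = -A = -1/31, C = -A·(0 + 5) = -5/31
Result: (1/31)/(u - 5) - ((1/31)u + 5/31)/(u² + 6)


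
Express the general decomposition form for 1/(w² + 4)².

Repeated quadratic factor: (Aw + B)/(w² + 4) + (Cw + D)/(w² + 4)²


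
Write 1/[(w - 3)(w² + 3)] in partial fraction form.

Cover-up at w = 3: P = 1/(3² + 3) = 1/12. Then Q = -P = -1/12, R = -P·(0 + 3) = -1/4
Result: (1/12)/(w - 3) - ((1/12)w + 1/4)/(w² + 3)


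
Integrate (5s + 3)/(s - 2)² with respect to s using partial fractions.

Decompose: A = 5, B = 5·2 + 3 = 13, so (5s + 3)/(s - 2)² = 5/(s - 2) + 13/(s - 2)². Integrate: ∫ A/(s - 2) ds = 5 ln|(s - 2)|; ∫ B/(s - 2)² ds = -13/(s - 2). Sum: 5 ln|(s - 2)| - 13/(s - 2) + C


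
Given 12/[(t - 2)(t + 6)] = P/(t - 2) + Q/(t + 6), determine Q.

Cover-up at t = -6: Q = 12/(-6 - 2) = -12/8 = -3/2


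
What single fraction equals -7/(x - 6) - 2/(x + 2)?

Common denominator (x - 6)(x + 2). Numerator: -7(x + 2) - 2(x - 6) = (-7x - 14) - (2x - 12) = -9x - 2
Result: (-9x - 2)/[(x - 6)(x + 2)]


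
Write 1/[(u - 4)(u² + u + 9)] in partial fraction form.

Cover-up at u = 4: A = 1/(4² + 1·4 + 9) = 1/29. Then B = -A = -1/29, C = -A·(1 + 4) = -5/29
Result: (1/29)/(u - 4) - ((1/29)u + 5/29)/(u² + u + 9)


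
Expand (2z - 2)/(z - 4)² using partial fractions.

(2z - 2) = A(z - 4) + B. At z = 4: B = 2·4 - 2 = 6. Coeff of z: A = 2
Result: 2/(z - 4) + 6/(z - 4)²


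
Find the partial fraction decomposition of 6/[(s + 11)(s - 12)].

6/(s + 11)(s - 12) = α/(s + 11) + β/(s - 12). α = 6/(-11 - 12) = -6/23, β = 6/(12 + 11) = 6/23
Result: (-6/23)/(s + 11) + (6/23)/(s - 12)


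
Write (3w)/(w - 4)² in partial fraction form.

(3w) = A(w - 4) + B. At w = 4: B = 3·4 + 0 = 12. Coeff of w: A = 3
Result: 3/(w - 4) + 12/(w - 4)²


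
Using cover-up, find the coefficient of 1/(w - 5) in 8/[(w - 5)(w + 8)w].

Cover (w - 5), set w=5: 8/[(5 + 8)(5 - 0)] = 8/65


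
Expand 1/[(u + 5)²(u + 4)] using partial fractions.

Cover-up at u=-4: C = 1/(-4 + 5)² = 1. Cover-up at u=-5: B = 1/(-5 + 4) = -1. Comparing u² coeff: A = -C = -1
Result: -1/(u + 5) - 1/(u + 5)² + 1/(u + 4)


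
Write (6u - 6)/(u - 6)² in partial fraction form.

(6u - 6) = α(u - 6) + β. At u = 6: β = 6·6 - 6 = 30. Coeff of u: α = 6
Result: 6/(u - 6) + 30/(u - 6)²


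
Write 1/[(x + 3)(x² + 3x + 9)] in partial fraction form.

Cover-up at x = -3: A = 1/((-3)² + 3·(-3) + 9) = 1/9. Then B = -A = -1/9, C = -A·(3 - 3) = 0
Result: (1/9)/(x + 3) - ((1/9)x)/(x² + 3x + 9)


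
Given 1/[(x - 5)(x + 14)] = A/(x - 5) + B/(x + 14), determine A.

Cover-up at x = 5: A = 1/(5 + 14) = 1/19


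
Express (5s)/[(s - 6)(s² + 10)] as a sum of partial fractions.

At s=6: α = (5·6 + 0)/(6² + 10) = 15/23. β = -α = -15/23, γ = 5 - 6·α = 25/23
Result: (15/23)/(s - 6) - ((15/23)s - 25/23)/(s² + 10)


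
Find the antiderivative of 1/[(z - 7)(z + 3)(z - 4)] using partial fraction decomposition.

Cover-up: α = 1/30, β = 1/70, γ = -1/21. Decomposition: (1/30)/(z - 7) + (1/70)/(z + 3) - (1/21)/(z - 4). Integrate each term: (1/30) ln|(z - 7)| + (1/70) ln|(z + 3)| - (1/21) ln|(z - 4)| + C


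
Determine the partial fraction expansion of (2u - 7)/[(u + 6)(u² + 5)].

At u=-6: P = (2·(-6) - 7)/((-6)² + 5) = -19/41. Q = -P = 19/41, R = 2 - (-6)·P = -32/41
Result: (-19/41)/(u + 6) + ((19/41)u - 32/41)/(u² + 5)


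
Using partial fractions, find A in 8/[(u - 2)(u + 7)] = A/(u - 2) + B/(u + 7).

Cover-up at u = 2: A = 8/(2 + 7) = 8/9


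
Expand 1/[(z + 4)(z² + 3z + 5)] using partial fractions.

Cover-up at z = -4: P = 1/((-4)² + 3·(-4) + 5) = 1/9. Then Q = -P = -1/9, R = -P·(3 - 4) = 1/9
Result: (1/9)/(z + 4) - ((1/9)z - 1/9)/(z² + 3z + 5)


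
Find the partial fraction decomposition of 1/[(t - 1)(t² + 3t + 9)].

Cover-up at t = 1: P = 1/(1² + 3·1 + 9) = 1/13. Then Q = -P = -1/13, R = -P·(3 + 1) = -4/13
Result: (1/13)/(t - 1) - ((1/13)t + 4/13)/(t² + 3t + 9)


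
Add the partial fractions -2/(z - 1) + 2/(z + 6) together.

Common denominator (z - 1)(z + 6). Numerator: -2(z + 6) + 2(z - 1) = (-2z - 12) + (2z - 2) = -14
Result: (-14)/[(z - 1)(z + 6)]


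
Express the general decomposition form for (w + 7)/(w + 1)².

Repeated linear factor: P/(w + 1) + Q/(w + 1)²


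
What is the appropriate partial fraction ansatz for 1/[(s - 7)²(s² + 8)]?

Repeated linear + quadratic: P/(s - 7) + Q/(s - 7)² + (Rs + S)/(s² + 8)


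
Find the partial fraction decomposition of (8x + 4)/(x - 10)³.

(8x + 4) = P(x - 10)² + Q(x - 10) + R. At x = 10: R = 8·10 + 4 = 84. Coefficients: P = 0, Q = 8
Result: 8/(x - 10)² + 84/(x - 10)³


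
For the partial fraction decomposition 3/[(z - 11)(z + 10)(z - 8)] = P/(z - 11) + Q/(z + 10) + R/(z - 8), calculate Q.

Cover-up at z = -10: Q = 3/[(-10 - 11)(-10 - 8)] = 3/[(-21)(-18)] = 3/378 = 1/126


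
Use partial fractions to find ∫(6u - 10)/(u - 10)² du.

Decompose: α = 6, β = 6·10 - 10 = 50, so (6u - 10)/(u - 10)² = 6/(u - 10) + 50/(u - 10)². Integrate: ∫ α/(u - 10) du = 6 ln|(u - 10)|; ∫ β/(u - 10)² du = -50/(u - 10). Sum: 6 ln|(u - 10)| - 50/(u - 10) + C


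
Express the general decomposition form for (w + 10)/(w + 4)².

Repeated linear factor: P/(w + 4) + Q/(w + 4)²


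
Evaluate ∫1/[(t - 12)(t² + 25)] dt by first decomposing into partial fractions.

Cover-up at t=12: α = 1/(12²+25) = 1/169. Coeff matching: β = -1/169, γ = -12/169. Decomposition: (1/169)/(t - 12) - ((1/169)t + 12/169)/(t² + 25). Integrate: linear → ln, quadratic → (1/2)ln + arctan: (1/169) ln|(t - 12)| - (1/338) ln(t² + 25) - (12/845) arctan(t/5) + C


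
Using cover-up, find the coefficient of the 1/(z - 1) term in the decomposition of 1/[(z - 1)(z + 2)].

Cover (z - 1), set z=1: 1/((z + 2) at z=1) = 1/(3) = 1/3


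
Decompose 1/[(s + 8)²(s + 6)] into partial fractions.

Cover-up at s=-6: C = 1/(-6 + 8)² = 1/4. Cover-up at s=-8: B = 1/(-8 + 6) = -1/2. Comparing s² coeff: A = -C = -1/4
Result: (-1/4)/(s + 8) - (1/2)/(s + 8)² + (1/4)/(s + 6)


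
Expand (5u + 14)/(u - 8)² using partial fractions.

(5u + 14) = α(u - 8) + β. At u = 8: β = 5·8 + 14 = 54. Coeff of u: α = 5
Result: 5/(u - 8) + 54/(u - 8)²


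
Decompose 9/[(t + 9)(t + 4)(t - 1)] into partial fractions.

Using cover-up method: A = 9/50, B = -9/25, C = 9/50
Result: (9/50)/(t + 9) - (9/25)/(t + 4) + (9/50)/(t - 1)


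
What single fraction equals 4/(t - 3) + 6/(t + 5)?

Common denominator (t - 3)(t + 5). Numerator: 4(t + 5) + 6(t - 3) = (4t + 20) + (6t - 18) = 10t + 2
Result: (10t + 2)/[(t - 3)(t + 5)]


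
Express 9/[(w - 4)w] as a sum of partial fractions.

9/(w - 4)w = α/(w - 4) + β/w. α = 9/(4 - 0) = 9/4, β = 9/(0 - 4) = -9/4
Result: (9/4)/(w - 4) - (9/4)/w


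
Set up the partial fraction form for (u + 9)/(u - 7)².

Repeated linear factor: P/(u - 7) + Q/(u - 7)²


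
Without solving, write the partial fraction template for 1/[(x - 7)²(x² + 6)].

Repeated linear + quadratic: A/(x - 7) + B/(x - 7)² + (Cx + D)/(x² + 6)


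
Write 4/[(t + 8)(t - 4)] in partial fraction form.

4/(t + 8)(t - 4) = A/(t + 8) + B/(t - 4). A = 4/(-8 - 4) = -1/3, B = 4/(4 + 8) = 1/3
Result: (-1/3)/(t + 8) + (1/3)/(t - 4)


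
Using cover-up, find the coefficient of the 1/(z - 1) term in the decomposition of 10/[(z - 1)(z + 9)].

Cover (z - 1), set z=1: 10/((z + 9) at z=1) = 10/(10) = 1


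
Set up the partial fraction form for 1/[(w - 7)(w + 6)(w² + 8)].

Two linear + quadratic: A/(w - 7) + B/(w + 6) + (Cw + D)/(w² + 8)


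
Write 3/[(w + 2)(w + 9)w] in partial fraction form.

Using cover-up method: A = -3/14, B = 1/21, C = 1/6
Result: (-3/14)/(w + 2) + (1/21)/(w + 9) + (1/6)/w


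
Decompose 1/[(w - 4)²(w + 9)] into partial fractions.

Cover-up at w=-9: γ = 1/(-9 - 4)² = 1/169. Cover-up at w=4: β = 1/(4 + 9) = 1/13. Comparing w² coeff: α = -γ = -1/169
Result: (-1/169)/(w - 4) + (1/13)/(w - 4)² + (1/169)/(w + 9)


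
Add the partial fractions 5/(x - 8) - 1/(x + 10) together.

Common denominator (x - 8)(x + 10). Numerator: 5(x + 10) - 1(x - 8) = (5x + 50) - (x - 8) = 4x + 58
Result: (4x + 58)/[(x - 8)(x + 10)]


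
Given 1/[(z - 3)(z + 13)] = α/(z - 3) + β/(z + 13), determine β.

Cover-up at z = -13: β = 1/(-13 - 3) = -1/16


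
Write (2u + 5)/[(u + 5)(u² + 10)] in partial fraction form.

At u=-5: α = (2·(-5) + 5)/((-5)² + 10) = -1/7. β = -α = 1/7, γ = 2 - (-5)·α = 9/7
Result: (-1/7)/(u + 5) + ((1/7)u + 9/7)/(u² + 10)


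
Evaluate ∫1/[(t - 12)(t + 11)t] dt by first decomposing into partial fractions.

Cover-up: P = 1/276, Q = 1/253, R = -1/132. Decomposition: (1/276)/(t - 12) + (1/253)/(t + 11) - (1/132)/t. Integrate each term: (1/276) ln|(t - 12)| + (1/253) ln|(t + 11)| - (1/132) ln|t| + C


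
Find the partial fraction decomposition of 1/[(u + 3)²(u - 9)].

Cover-up at u=9: γ = 1/(9 + 3)² = 1/144. Cover-up at u=-3: β = 1/(-3 - 9) = -1/12. Comparing u² coeff: α = -γ = -1/144
Result: (-1/144)/(u + 3) - (1/12)/(u + 3)² + (1/144)/(u - 9)


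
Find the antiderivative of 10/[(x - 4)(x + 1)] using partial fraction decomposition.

Decompose: 10/[(x - 4)(x + 1)] = 2/(x - 4) - 2/(x + 1). Integrate each term: 2 ln|(x - 4)| - 2 ln|(x + 1)| + C


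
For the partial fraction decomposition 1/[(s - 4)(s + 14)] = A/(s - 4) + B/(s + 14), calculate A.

Cover-up at s = 4: A = 1/(4 + 14) = 1/18


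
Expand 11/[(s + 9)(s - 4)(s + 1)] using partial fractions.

Using cover-up method: A = 11/104, B = 11/65, C = -11/40
Result: (11/104)/(s + 9) + (11/65)/(s - 4) - (11/40)/(s + 1)


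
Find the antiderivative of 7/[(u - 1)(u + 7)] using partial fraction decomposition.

Decompose: 7/[(u - 1)(u + 7)] = (7/8)/(u - 1) - (7/8)/(u + 7). Integrate each term: (7/8) ln|(u - 1)| - (7/8) ln|(u + 7)| + C


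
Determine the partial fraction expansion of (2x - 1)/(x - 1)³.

(2x - 1) = P(x - 1)² + Q(x - 1) + R. At x = 1: R = 2·1 - 1 = 1. Coefficients: P = 0, Q = 2
Result: 2/(x - 1)² + 1/(x - 1)³


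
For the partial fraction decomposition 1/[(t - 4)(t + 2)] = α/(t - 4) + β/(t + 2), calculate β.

Cover-up at t = -2: β = 1/(-2 - 4) = -1/6


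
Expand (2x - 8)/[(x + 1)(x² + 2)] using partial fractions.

At x=-1: A = (2·(-1) - 8)/((-1)² + 2) = -10/3. B = -A = 10/3, C = 2 - (-1)·A = -4/3
Result: (-10/3)/(x + 1) + ((10/3)x - 4/3)/(x² + 2)


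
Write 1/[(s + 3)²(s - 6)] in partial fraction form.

Cover-up at s=6: γ = 1/(6 + 3)² = 1/81. Cover-up at s=-3: β = 1/(-3 - 6) = -1/9. Comparing s² coeff: α = -γ = -1/81
Result: (-1/81)/(s + 3) - (1/9)/(s + 3)² + (1/81)/(s - 6)


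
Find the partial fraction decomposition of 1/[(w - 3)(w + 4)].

1/(w - 3)(w + 4) = P/(w - 3) + Q/(w + 4). P = 1/(3 + 4) = 1/7, Q = 1/(-4 - 3) = -1/7
Result: (1/7)/(w - 3) - (1/7)/(w + 4)


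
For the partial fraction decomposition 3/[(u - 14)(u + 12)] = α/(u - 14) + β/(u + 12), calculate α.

Cover-up at u = 14: α = 3/(14 + 12) = 3/26


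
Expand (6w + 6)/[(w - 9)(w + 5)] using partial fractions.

At w=9: P = (6·9 + 6)/(9 + 5) = 30/7. At w=-5: Q = (6·(-5) + 6)/(-5 - 9) = 12/7
Result: (30/7)/(w - 9) + (12/7)/(w + 5)


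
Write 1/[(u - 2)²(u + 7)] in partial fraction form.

Cover-up at u=-7: R = 1/(-7 - 2)² = 1/81. Cover-up at u=2: Q = 1/(2 + 7) = 1/9. Comparing u² coeff: P = -R = -1/81
Result: (-1/81)/(u - 2) + (1/9)/(u - 2)² + (1/81)/(u + 7)


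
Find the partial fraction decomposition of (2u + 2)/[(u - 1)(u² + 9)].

At u=1: α = (2·1 + 2)/(1² + 9) = 2/5. β = -α = -2/5, γ = 2 - 1·α = 8/5
Result: (2/5)/(u - 1) - ((2/5)u - 8/5)/(u² + 9)


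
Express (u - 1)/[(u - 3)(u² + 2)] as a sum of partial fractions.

At u=3: α = (1·3 - 1)/(3² + 2) = 2/11. β = -α = -2/11, γ = 1 - 3·α = 5/11
Result: (2/11)/(u - 3) - ((2/11)u - 5/11)/(u² + 2)


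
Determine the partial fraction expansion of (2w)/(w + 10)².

(2w) = P(w + 10) + Q. At w = -10: Q = 2·(-10) + 0 = -20. Coeff of w: P = 2
Result: 2/(w + 10) - 20/(w + 10)²


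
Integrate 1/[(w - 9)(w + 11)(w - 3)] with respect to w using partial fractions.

Cover-up: P = 1/120, Q = 1/280, R = -1/84. Decomposition: (1/120)/(w - 9) + (1/280)/(w + 11) - (1/84)/(w - 3). Integrate each term: (1/120) ln|(w - 9)| + (1/280) ln|(w + 11)| - (1/84) ln|(w - 3)| + C


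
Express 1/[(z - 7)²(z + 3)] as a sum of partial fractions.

Cover-up at z=-3: C = 1/(-3 - 7)² = 1/100. Cover-up at z=7: B = 1/(7 + 3) = 1/10. Comparing z² coeff: A = -C = -1/100
Result: (-1/100)/(z - 7) + (1/10)/(z - 7)² + (1/100)/(z + 3)


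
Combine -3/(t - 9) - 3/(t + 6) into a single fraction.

Common denominator (t - 9)(t + 6). Numerator: -3(t + 6) - 3(t - 9) = (-3t - 18) - (3t - 27) = -6t + 9
Result: (-6t + 9)/[(t - 9)(t + 6)]


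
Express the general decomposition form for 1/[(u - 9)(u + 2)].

Distinct linear factors: A/(u - 9) + B/(u + 2)


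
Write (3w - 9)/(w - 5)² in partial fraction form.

(3w - 9) = P(w - 5) + Q. At w = 5: Q = 3·5 - 9 = 6. Coeff of w: P = 3
Result: 3/(w - 5) + 6/(w - 5)²


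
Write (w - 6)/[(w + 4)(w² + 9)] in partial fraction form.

At w=-4: P = (1·(-4) - 6)/((-4)² + 9) = -2/5. Q = -P = 2/5, R = 1 - (-4)·P = -3/5
Result: (-2/5)/(w + 4) + ((2/5)w - 3/5)/(w² + 9)


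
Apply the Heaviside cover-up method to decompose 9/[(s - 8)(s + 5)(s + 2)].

Cover (s - 8), s=8: A = 9/[(8 + 5)(8 + 2)] = 9/130. Cover (s + 5), s=-5: B = 9/[(-5 - 8)(-5 + 2)] = 3/13. Cover (s + 2), s=-2: C = 9/[(-2 - 8)(-2 + 5)] = -3/10.
Result: (9/130)/(s - 8) + (3/13)/(s + 5) - (3/10)/(s + 2)


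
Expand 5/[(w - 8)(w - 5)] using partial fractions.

5/(w - 8)(w - 5) = P/(w - 8) + Q/(w - 5). P = 5/(8 - 5) = 5/3, Q = 5/(5 - 8) = -5/3
Result: (5/3)/(w - 8) - (5/3)/(w - 5)


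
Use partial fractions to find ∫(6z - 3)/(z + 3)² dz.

Decompose: α = 6, β = 6·(-3) - 3 = -21, so (6z - 3)/(z + 3)² = 6/(z + 3) - 21/(z + 3)². Integrate: ∫ α/(z + 3) dz = 6 ln|(z + 3)|; ∫ β/(z + 3)² dz = 21/(z + 3). Sum: 6 ln|(z + 3)| + 21/(z + 3) + C


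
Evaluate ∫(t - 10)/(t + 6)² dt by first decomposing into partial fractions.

Decompose: α = 1, β = 1·(-6) - 10 = -16, so (t - 10)/(t + 6)² = 1/(t + 6) - 16/(t + 6)². Integrate: ∫ α/(t + 6) dt = ln|(t + 6)|; ∫ β/(t + 6)² dt = 16/(t + 6). Sum: ln|(t + 6)| + 16/(t + 6) + C


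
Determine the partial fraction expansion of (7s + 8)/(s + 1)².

(7s + 8) = A(s + 1) + B. At s = -1: B = 7·(-1) + 8 = 1. Coeff of s: A = 7
Result: 7/(s + 1) + 1/(s + 1)²


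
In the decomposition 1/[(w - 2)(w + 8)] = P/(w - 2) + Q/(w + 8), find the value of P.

Cover-up at w = 2: P = 1/(2 + 8) = 1/10


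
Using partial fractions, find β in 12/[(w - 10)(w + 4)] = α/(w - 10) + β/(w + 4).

Cover-up at w = -4: β = 12/(-4 - 10) = -12/14 = -6/7


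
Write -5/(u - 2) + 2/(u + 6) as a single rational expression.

Common denominator (u - 2)(u + 6). Numerator: -5(u + 6) + 2(u - 2) = (-5u - 30) + (2u - 4) = -3u - 34
Result: (-3u - 34)/[(u - 2)(u + 6)]


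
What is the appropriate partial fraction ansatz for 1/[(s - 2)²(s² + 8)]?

Repeated linear + quadratic: P/(s - 2) + Q/(s - 2)² + (Rs + S)/(s² + 8)


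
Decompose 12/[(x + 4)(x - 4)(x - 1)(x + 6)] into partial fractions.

Using Heaviside cover-up: (3/20)/(x + 4) + (1/20)/(x - 4) - (4/35)/(x - 1) - (3/35)/(x + 6)


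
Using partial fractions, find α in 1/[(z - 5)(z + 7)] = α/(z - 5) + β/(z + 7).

Cover-up at z = 5: α = 1/(5 + 7) = 1/12


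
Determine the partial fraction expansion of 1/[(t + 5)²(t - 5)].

Cover-up at t=5: R = 1/(5 + 5)² = 1/100. Cover-up at t=-5: Q = 1/(-5 - 5) = -1/10. Comparing t² coeff: P = -R = -1/100
Result: (-1/100)/(t + 5) - (1/10)/(t + 5)² + (1/100)/(t - 5)


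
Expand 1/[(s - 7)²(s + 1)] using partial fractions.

Cover-up at s=-1: R = 1/(-1 - 7)² = 1/64. Cover-up at s=7: Q = 1/(7 + 1) = 1/8. Comparing s² coeff: P = -R = -1/64
Result: (-1/64)/(s - 7) + (1/8)/(s - 7)² + (1/64)/(s + 1)


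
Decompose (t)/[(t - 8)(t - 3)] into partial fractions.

At t=8: α = (1·8 + 0)/(8 - 3) = 8/5. At t=3: β = (1·3 + 0)/(3 - 8) = -3/5
Result: (8/5)/(t - 8) - (3/5)/(t - 3)


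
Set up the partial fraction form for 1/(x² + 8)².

Repeated quadratic factor: (αx + β)/(x² + 8) + (γx + δ)/(x² + 8)²


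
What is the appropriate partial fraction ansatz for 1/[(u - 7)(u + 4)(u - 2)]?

Three distinct linear factors: α/(u - 7) + β/(u + 4) + γ/(u - 2)


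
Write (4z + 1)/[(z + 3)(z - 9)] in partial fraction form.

At z=-3: α = (4·(-3) + 1)/(-3 - 9) = 11/12. At z=9: β = (4·9 + 1)/(9 + 3) = 37/12
Result: (11/12)/(z + 3) + (37/12)/(z - 9)


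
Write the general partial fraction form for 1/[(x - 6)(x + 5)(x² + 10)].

Two linear + quadratic: A/(x - 6) + B/(x + 5) + (Cx + D)/(x² + 10)


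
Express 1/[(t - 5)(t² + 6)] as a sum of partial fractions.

Cover-up at t = 5: A = 1/(5² + 6) = 1/31. Then B = -A = -1/31, C = -A·(0 + 5) = -5/31
Result: (1/31)/(t - 5) - ((1/31)t + 5/31)/(t² + 6)


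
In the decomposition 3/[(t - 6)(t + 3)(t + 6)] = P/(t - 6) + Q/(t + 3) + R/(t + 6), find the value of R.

Cover-up at t = -6: R = 3/[(-6 - 6)(-6 + 3)] = 3/[(-12)(-3)] = 3/36 = 1/12


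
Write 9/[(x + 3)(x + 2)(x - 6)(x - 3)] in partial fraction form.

Using Heaviside cover-up: (-1/6)/(x + 3) + (9/40)/(x + 2) + (1/24)/(x - 6) - (1/10)/(x - 3)


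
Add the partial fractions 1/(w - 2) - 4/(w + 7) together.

Common denominator (w - 2)(w + 7). Numerator: 1(w + 7) - 4(w - 2) = (w + 7) - (4w - 8) = -3w + 15
Result: (-3w + 15)/[(w - 2)(w + 7)]


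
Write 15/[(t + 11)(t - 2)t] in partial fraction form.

Using cover-up method: A = 15/143, B = 15/26, C = -15/22
Result: (15/143)/(t + 11) + (15/26)/(t - 2) - (15/22)/t


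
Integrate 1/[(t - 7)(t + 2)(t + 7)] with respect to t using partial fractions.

Cover-up: A = 1/126, B = -1/45, C = 1/70. Decomposition: (1/126)/(t - 7) - (1/45)/(t + 2) + (1/70)/(t + 7). Integrate each term: (1/126) ln|(t - 7)| - (1/45) ln|(t + 2)| + (1/70) ln|(t + 7)| + C


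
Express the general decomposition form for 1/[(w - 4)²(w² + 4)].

Repeated linear + quadratic: A/(w - 4) + B/(w - 4)² + (Cw + D)/(w² + 4)


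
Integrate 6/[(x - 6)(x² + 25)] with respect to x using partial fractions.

Cover-up at x=6: A = 6/(6²+25) = 6/61. Coeff matching: B = -6/61, C = -36/61. Decomposition: (6/61)/(x - 6) - ((6/61)x + 36/61)/(x² + 25). Integrate: linear → ln, quadratic → (1/2)ln + arctan: (6/61) ln|(x - 6)| - (3/61) ln(x² + 25) - (36/305) arctan(x/5) + C


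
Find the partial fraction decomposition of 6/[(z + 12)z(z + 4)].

Using cover-up method: A = 1/16, B = 1/8, C = -3/16
Result: (1/16)/(z + 12) + (1/8)/z - (3/16)/(z + 4)


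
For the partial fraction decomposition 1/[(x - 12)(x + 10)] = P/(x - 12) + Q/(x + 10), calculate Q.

Cover-up at x = -10: Q = 1/(-10 - 12) = -1/22


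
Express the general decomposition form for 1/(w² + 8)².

Repeated quadratic factor: (αw + β)/(w² + 8) + (γw + δ)/(w² + 8)²


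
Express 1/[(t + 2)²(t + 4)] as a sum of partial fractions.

Cover-up at t=-4: γ = 1/(-4 + 2)² = 1/4. Cover-up at t=-2: β = 1/(-2 + 4) = 1/2. Comparing t² coeff: α = -γ = -1/4
Result: (-1/4)/(t + 2) + (1/2)/(t + 2)² + (1/4)/(t + 4)


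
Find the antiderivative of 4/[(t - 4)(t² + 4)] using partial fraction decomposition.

Cover-up at t=4: A = 4/(4²+4) = 1/5. Coeff matching: B = -1/5, C = -4/5. Decomposition: (1/5)/(t - 4) - ((1/5)t + 4/5)/(t² + 4). Integrate: linear → ln, quadratic → (1/2)ln + arctan: (1/5) ln|(t - 4)| - (1/10) ln(t² + 4) - (2/5) arctan(t/2) + C


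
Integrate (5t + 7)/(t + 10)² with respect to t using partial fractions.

Decompose: P = 5, Q = 5·(-10) + 7 = -43, so (5t + 7)/(t + 10)² = 5/(t + 10) - 43/(t + 10)². Integrate: ∫ P/(t + 10) dt = 5 ln|(t + 10)|; ∫ Q/(t + 10)² dt = 43/(t + 10). Sum: 5 ln|(t + 10)| + 43/(t + 10) + C


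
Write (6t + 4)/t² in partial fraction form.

(6t + 4) = At + B. At t = 0: B = 6·0 + 4 = 4. Coeff of t: A = 6
Result: 6/t + 4/t²


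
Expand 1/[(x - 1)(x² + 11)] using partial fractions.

Cover-up at x = 1: P = 1/(1² + 11) = 1/12. Then Q = -P = -1/12, R = -P·(0 + 1) = -1/12
Result: (1/12)/(x - 1) - ((1/12)x + 1/12)/(x² + 11)


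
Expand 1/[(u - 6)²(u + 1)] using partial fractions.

Cover-up at u=-1: γ = 1/(-1 - 6)² = 1/49. Cover-up at u=6: β = 1/(6 + 1) = 1/7. Comparing u² coeff: α = -γ = -1/49
Result: (-1/49)/(u - 6) + (1/7)/(u - 6)² + (1/49)/(u + 1)


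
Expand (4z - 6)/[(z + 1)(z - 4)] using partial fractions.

At z=-1: A = (4·(-1) - 6)/(-1 - 4) = 2. At z=4: B = (4·4 - 6)/(4 + 1) = 2
Result: 2/(z + 1) + 2/(z - 4)


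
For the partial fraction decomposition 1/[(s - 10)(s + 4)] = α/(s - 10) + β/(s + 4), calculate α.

Cover-up at s = 10: α = 1/(10 + 4) = 1/14


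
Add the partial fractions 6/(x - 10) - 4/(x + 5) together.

Common denominator (x - 10)(x + 5). Numerator: 6(x + 5) - 4(x - 10) = (6x + 30) - (4x - 40) = 2x + 70
Result: (2x + 70)/[(x - 10)(x + 5)]
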